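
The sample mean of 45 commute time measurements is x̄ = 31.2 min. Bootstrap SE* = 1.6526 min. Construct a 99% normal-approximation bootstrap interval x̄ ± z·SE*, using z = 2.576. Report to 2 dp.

Margin = 2.576 × 1.6526 = 4.257
Interval: 31.2 ± 4.257

(26.94, 35.46)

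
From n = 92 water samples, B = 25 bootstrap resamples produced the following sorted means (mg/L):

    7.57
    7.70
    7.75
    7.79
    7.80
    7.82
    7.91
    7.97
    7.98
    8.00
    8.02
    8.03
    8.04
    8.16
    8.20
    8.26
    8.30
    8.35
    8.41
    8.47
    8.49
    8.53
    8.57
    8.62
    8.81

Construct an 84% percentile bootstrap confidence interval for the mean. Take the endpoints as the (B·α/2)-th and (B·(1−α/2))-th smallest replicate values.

α = 0.16; lower rank = 25 × 0.080 = 2; upper rank = 25 × 0.920 = 23.
The 2nd smallest replicate is 7.70; the 23rd is 8.57.

(7.70, 8.57)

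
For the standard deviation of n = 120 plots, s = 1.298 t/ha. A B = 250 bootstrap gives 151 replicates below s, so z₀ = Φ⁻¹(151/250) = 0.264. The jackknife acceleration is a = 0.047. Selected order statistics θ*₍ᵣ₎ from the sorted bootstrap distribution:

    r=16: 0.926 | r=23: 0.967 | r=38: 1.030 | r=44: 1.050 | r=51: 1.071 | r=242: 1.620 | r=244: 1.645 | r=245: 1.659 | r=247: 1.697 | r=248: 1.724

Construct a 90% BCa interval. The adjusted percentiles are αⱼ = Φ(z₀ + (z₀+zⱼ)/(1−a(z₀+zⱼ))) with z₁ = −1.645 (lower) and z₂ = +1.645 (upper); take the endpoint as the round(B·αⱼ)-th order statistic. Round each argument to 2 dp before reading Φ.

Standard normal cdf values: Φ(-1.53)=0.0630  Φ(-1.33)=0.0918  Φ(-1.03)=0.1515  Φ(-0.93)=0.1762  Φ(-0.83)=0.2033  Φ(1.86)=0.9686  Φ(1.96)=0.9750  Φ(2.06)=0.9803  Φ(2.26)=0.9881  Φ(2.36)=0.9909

Lower: z₀ + z₁ = 0.264 + (-1.645) = -1.381; 1 − a(z₀+z₁) = 1 − (0.047)(-1.381) = 1.0649; argument = 0.264 + (-1.381)/1.0649 = -1.0328 → -1.03.
α₁ = Φ(-1.03) = 0.1515; rank = round(250 × 0.1515) = 38; θ*₍38₎ = 1.030.
Upper: z₀ + z₂ = 1.909; 1 − a(z₀+z₂) = 0.9103; argument = 2.3612 → 2.36; α₂ = 0.9909; rank = 248; θ*₍248₎ = 1.724.

(1.030, 1.724)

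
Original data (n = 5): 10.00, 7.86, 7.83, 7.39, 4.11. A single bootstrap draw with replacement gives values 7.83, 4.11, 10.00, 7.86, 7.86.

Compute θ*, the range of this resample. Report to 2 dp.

Range = 10.00 − 4.11 = 5.89

θ* = 5.89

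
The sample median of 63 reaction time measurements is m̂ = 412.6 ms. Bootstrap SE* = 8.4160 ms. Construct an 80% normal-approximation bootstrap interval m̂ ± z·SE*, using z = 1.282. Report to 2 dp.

Margin = 1.282 × 8.4160 = 10.789
Interval: 412.6 ± 10.789

(401.81, 423.39)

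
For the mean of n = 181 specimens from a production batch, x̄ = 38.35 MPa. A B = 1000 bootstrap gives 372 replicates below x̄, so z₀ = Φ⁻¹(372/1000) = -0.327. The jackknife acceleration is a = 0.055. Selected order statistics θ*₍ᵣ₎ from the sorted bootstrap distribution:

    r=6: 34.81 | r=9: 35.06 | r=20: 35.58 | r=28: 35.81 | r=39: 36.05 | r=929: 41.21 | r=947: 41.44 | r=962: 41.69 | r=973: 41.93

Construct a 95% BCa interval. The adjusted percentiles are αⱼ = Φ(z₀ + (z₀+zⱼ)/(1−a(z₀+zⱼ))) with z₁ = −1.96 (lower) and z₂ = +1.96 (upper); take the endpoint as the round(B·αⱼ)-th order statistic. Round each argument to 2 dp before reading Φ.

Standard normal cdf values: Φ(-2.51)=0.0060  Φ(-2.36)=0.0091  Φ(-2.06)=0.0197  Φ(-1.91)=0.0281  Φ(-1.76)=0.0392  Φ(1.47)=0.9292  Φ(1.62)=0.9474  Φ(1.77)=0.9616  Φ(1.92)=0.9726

(35.06, 41.21)

Lower: z₀ + z₁ = -0.327 + (-1.960) = -2.287; 1 − a(z₀+z₁) = 1 − (0.055)(-2.287) = 1.1258; argument = -0.327 + (-2.287)/1.1258 = -2.3585 → -2.36.
α₁ = Φ(-2.36) = 0.0091; rank = round(1000 × 0.0091) = 9; θ*₍9₎ = 35.06.
Upper: z₀ + z₂ = 1.633; 1 − a(z₀+z₂) = 0.9102; argument = 1.4671 → 1.47; α₂ = 0.9292; rank = 929; θ*₍929₎ = 41.21.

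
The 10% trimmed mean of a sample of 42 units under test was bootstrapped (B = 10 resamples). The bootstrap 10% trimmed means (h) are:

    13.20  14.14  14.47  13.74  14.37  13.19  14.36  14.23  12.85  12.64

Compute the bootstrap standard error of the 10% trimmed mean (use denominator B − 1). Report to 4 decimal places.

Bootstrap SE is the standard deviation of the 10 replicate 10% trimmed means.
Mean of replicates: (13.20 + 14.14 + 14.47 + 13.74 + 14.37 + 13.19 + 14.36 + 14.23 + 12.85 + 12.64) / 10 = 137.19000 / 10 = 13.71900
Sum of squared deviations: (−0.51900)² + (+0.42100)² + (+0.75100)² + (+0.02100)² + (+0.65100)² + (−0.52900)² + (+0.64100)² + (+0.51100)² + (−0.86900)² + (−1.07900)² = 4.30609
Variance = 4.30609 / 9 = 0.47845
SE* = √0.47845

SE* = 0.6917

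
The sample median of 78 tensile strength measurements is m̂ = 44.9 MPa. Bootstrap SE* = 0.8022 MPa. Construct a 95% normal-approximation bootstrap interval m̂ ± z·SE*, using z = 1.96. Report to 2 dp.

(43.33, 46.47)

Margin = 1.96 × 0.8022 = 1.572
Interval: 44.9 ± 1.572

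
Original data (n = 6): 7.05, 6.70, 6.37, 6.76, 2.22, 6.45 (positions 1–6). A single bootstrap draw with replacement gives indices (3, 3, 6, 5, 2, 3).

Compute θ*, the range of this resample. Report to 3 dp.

Resample values: 6.37, 6.37, 6.45, 2.22, 6.70, 6.37.
Range = 6.70 − 2.22 = 4.480

θ* = 4.480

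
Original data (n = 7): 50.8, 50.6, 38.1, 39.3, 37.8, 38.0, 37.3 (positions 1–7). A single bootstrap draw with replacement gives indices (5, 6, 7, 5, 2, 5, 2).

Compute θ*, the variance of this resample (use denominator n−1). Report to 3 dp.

Resample values: 37.8, 38.0, 37.3, 37.8, 50.6, 37.8, 50.6.
Mean = 41.4143; sum of squared deviations = 236.5286
s² = 236.5286 / 6 = 39.4214

θ* = 39.421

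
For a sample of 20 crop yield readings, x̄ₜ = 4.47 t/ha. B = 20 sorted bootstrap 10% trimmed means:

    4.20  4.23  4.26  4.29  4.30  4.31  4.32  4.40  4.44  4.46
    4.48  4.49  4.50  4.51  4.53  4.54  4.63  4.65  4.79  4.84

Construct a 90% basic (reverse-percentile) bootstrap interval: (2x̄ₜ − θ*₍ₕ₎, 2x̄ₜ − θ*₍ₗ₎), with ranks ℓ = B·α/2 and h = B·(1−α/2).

Percentile endpoints at ranks 1 and 19: θ*₍1₎ = 4.20, θ*₍19₎ = 4.79.
Basic interval reflects these around x̄ₜ:
  lower = 2 × 4.47 − 4.79 = 4.15
  upper = 2 × 4.47 − 4.20 = 4.74

(4.15, 4.74)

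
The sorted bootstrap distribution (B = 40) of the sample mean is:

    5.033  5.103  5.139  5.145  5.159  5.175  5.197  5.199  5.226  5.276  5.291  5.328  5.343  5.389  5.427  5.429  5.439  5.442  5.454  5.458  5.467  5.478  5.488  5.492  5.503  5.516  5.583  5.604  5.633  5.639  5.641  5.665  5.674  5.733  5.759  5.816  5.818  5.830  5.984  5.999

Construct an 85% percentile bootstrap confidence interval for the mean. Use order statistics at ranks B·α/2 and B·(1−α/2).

(5.139, 5.818)

α = 0.15; lower rank = 40 × 0.075 = 3; upper rank = 40 × 0.925 = 37.
The 3rd smallest replicate is 5.139; the 37th is 5.818.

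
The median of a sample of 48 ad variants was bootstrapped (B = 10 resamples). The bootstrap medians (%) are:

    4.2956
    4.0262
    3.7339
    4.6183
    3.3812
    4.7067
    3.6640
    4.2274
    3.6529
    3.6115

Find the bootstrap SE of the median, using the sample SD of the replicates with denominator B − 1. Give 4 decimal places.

SE* = 0.4545

Bootstrap SE is the standard deviation of the 10 replicate medians.
Mean of replicates: (4.2956 + 4.0262 + 3.7339 + 4.6183 + 3.3812 + 4.7067 + 3.6640 + 4.2274 + 3.6529 + 3.6115) / 10 = 39.91770 / 10 = 3.99177
Sum of squared deviations: (+0.30383)² + (+0.03443)² + (−0.25787)² + (+0.62653)² + (−0.61057)² + (+0.71493)² + (−0.32777)² + (+0.23563)² + (−0.33887)² + (−0.38027)² = 1.85885
Variance = 1.85885 / 9 = 0.20654
SE* = √0.20654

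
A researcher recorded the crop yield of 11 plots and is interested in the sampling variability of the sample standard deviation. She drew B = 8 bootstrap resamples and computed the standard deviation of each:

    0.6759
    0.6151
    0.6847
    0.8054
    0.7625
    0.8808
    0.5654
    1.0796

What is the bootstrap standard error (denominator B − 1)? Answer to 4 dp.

SE* = 0.1649

Bootstrap SE is the standard deviation of the 8 replicate standard deviations.
Mean of replicates: (0.6759 + 0.6151 + 0.6847 + 0.8054 + 0.7625 + 0.8808 + 0.5654 + 1.0796) / 8 = 6.06940 / 8 = 0.75867
Sum of squared deviations: (−0.08278)² + (−0.14358)² + (−0.07398)² + (+0.04673)² + (+0.00382)² + (+0.12213)² + (−0.19327)² + (+0.32092)² = 0.19040
Variance = 0.19040 / 7 = 0.02720
SE* = √0.02720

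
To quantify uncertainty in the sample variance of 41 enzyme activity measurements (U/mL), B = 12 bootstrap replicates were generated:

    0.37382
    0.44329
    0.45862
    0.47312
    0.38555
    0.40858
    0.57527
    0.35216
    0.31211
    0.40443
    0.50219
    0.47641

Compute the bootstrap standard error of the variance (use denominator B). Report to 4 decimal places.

Bootstrap SE is the standard deviation of the 12 replicate variances.
Mean of replicates: (0.37382 + 0.44329 + 0.45862 + 0.47312 + 0.38555 + 0.40858 + 0.57527 + 0.35216 + 0.31211 + 0.40443 + 0.50219 + 0.47641) / 12 = 5.165550 / 12 = 0.430462
Sum of squared deviations: (−0.056642)² + (+0.012828)² + (+0.028158)² + (+0.042658)² + (−0.044912)² + (−0.021882)² + (+0.144807)² + (−0.078302)² + (−0.118352)² + (−0.026032)² + (+0.071728)² + (+0.045948)² = 0.057523
Variance = 0.057523 / 12 = 0.004794
SE* = √0.004794

SE* = 0.0692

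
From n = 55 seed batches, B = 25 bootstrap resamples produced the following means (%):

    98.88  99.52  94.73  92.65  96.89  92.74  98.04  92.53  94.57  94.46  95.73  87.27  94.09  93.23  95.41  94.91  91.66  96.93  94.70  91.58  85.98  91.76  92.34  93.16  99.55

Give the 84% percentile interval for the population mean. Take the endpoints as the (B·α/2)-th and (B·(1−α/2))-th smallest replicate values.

(87.27, 98.88)

Sorted replicates: 85.98, 87.27, 91.58, 91.66, 91.76, 92.34, 92.53, 92.65, 92.74, 93.16, 93.23, 94.09, 94.46, 94.57, 94.70, 94.73, 94.91, 95.41, 95.73, 96.89, 96.93, 98.04, 98.88, 99.52, 99.55
α = 0.16; lower rank = 25 × 0.080 = 2; upper rank = 25 × 0.920 = 23.
The 2nd smallest replicate is 87.27; the 23rd is 98.88.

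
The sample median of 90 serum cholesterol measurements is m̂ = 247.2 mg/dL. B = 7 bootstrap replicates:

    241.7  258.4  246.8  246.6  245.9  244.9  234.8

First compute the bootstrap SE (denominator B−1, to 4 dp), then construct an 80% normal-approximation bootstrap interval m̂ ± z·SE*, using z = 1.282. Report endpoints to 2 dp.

(238.15, 256.25)

Mean of replicates = 245.5857; sum of squared deviations = 298.7086; SE* = √(298.7086/6) = 7.0558
Margin = 1.282 × 7.0558 = 9.046
Interval: 247.2 ± 9.046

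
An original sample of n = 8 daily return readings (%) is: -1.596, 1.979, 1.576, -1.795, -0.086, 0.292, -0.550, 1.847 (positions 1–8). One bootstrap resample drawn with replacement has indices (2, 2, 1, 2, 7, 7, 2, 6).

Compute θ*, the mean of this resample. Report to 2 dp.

Resample values: 1.979, 1.979, -1.596, 1.979, -0.550, -0.550, 1.979, 0.292.
Mean = (1.979 + 1.979 + (-1.596) + 1.979 + (-0.550) + (-0.550) + 1.979 + 0.292) / 8 = 5.5120 / 8 = 0.69

θ* = 0.69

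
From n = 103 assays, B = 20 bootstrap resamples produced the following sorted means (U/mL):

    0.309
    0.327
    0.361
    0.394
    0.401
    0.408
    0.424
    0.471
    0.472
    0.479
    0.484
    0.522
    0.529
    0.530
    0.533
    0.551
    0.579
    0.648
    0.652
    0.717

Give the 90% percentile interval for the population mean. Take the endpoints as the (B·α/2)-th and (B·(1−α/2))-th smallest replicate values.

(0.309, 0.652)

α = 0.10; lower rank = 20 × 0.050 = 1; upper rank = 20 × 0.950 = 19.
The 1st smallest replicate is 0.309; the 19th is 0.652.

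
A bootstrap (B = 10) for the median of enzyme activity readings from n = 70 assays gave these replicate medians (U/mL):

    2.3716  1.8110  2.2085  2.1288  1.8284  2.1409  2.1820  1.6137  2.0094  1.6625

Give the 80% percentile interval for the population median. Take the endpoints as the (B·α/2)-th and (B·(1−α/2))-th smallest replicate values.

(1.6137, 2.2085)

Sorted replicates: 1.6137, 1.6625, 1.8110, 1.8284, 2.0094, 2.1288, 2.1409, 2.1820, 2.2085, 2.3716
α = 0.20; lower rank = 10 × 0.100 = 1; upper rank = 10 × 0.900 = 9.
The 1st smallest replicate is 1.6137; the 9th is 2.2085.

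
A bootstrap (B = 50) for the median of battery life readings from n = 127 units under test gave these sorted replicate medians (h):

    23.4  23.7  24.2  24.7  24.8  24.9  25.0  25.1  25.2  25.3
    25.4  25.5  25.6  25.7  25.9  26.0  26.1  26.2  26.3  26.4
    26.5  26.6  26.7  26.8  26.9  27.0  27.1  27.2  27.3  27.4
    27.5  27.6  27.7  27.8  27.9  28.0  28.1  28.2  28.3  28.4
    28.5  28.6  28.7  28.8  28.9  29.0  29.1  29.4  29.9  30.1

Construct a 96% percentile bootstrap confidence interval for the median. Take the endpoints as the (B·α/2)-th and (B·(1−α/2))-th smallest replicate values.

α = 0.04; lower rank = 50 × 0.020 = 1; upper rank = 50 × 0.980 = 49.
The 1st smallest replicate is 23.4; the 49th is 29.9.

(23.4, 29.9)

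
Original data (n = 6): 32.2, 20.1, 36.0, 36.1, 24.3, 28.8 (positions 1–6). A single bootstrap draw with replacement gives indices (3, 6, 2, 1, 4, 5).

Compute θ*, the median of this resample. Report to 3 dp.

θ* = 30.500

Resample values: 36.0, 28.8, 20.1, 32.2, 36.1, 24.3.
Sorted: 20.1, 24.3, 28.8, 32.2, 36.0, 36.1
Median = average of the two middle values = 30.500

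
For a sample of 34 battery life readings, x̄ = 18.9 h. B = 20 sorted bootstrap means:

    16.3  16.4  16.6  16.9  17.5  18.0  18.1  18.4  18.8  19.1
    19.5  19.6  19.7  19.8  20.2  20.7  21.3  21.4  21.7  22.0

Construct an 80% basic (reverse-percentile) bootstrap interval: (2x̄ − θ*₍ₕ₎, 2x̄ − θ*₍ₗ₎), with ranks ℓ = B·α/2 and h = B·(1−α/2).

(16.4, 21.4)

Percentile endpoints at ranks 2 and 18: θ*₍2₎ = 16.4, θ*₍18₎ = 21.4.
Basic interval reflects these around x̄:
  lower = 2 × 18.9 − 21.4 = 16.4
  upper = 2 × 18.9 − 16.4 = 21.4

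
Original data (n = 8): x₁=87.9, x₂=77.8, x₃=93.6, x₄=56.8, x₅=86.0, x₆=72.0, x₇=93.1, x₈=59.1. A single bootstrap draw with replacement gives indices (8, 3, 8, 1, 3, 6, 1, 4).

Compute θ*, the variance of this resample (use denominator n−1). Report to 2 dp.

Resample values: 59.1, 93.6, 59.1, 87.9, 93.6, 72.0, 87.9, 56.8.
Mean = 76.2500; sum of squared deviations = 1858.1000
s² = 1858.1000 / 7 = 265.4429

θ* = 265.44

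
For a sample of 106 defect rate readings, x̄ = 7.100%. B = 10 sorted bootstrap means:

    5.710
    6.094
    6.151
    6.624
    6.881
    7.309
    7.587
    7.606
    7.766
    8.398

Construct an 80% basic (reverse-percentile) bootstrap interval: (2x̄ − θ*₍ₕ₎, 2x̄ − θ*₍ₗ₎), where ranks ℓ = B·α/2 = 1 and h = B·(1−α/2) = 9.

Percentile endpoints at ranks 1 and 9: θ*₍1₎ = 5.710, θ*₍9₎ = 7.766.
Basic interval reflects these around x̄:
  lower = 2 × 7.100 − 7.766 = 6.434
  upper = 2 × 7.100 − 5.710 = 8.490

(6.434, 8.490)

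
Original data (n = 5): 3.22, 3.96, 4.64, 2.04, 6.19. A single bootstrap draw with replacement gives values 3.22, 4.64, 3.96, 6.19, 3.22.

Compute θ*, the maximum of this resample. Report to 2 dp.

θ* = 6.19

Maximum = 6.19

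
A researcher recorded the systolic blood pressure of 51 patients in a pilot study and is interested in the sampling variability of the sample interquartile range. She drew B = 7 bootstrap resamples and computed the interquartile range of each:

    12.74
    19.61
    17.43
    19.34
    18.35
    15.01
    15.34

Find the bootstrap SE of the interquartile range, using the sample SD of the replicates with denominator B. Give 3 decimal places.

SE* = 2.359

Bootstrap SE is the standard deviation of the 7 replicate interquartile ranges.
Mean of replicates: (12.74 + 19.61 + 17.43 + 19.34 + 18.35 + 15.01 + 15.34) / 7 = 117.8200 / 7 = 16.8314
Sum of squared deviations: (−4.0914)² + (+2.7786)² + (+0.5986)² + (+2.5086)² + (+1.5186)² + (−1.8214)² + (−1.4914)² = 38.9595
Variance = 38.9595 / 7 = 5.5656
SE* = √5.5656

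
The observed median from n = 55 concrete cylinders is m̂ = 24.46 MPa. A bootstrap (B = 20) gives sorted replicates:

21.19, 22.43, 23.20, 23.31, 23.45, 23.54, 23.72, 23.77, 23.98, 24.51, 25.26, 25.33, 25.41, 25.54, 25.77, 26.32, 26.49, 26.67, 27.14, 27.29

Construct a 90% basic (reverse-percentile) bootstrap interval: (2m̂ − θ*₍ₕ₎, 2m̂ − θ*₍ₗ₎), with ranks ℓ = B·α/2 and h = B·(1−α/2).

(21.78, 27.73)

Percentile endpoints at ranks 1 and 19: θ*₍1₎ = 21.19, θ*₍19₎ = 27.14.
Basic interval reflects these around m̂:
  lower = 2 × 24.46 − 27.14 = 21.78
  upper = 2 × 24.46 − 21.19 = 27.73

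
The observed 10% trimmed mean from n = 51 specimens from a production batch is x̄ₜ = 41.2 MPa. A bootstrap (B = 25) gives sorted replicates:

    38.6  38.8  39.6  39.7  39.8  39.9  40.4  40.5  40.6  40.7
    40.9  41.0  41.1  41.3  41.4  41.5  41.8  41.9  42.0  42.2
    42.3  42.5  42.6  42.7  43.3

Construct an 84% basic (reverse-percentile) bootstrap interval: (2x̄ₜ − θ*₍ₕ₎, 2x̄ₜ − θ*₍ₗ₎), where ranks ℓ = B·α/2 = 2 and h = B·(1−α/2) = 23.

Percentile endpoints at ranks 2 and 23: θ*₍2₎ = 38.8, θ*₍23₎ = 42.6.
Basic interval reflects these around x̄ₜ:
  lower = 2 × 41.2 − 42.6 = 39.8
  upper = 2 × 41.2 − 38.8 = 43.6

(39.8, 43.6)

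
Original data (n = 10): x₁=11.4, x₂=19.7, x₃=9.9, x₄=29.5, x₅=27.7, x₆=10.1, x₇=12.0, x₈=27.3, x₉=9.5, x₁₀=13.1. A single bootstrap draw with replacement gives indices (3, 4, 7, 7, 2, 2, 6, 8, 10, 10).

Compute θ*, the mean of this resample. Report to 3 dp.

θ* = 16.640

Resample values: 9.9, 29.5, 12.0, 12.0, 19.7, 19.7, 10.1, 27.3, 13.1, 13.1.
Mean = (9.9 + 29.5 + 12.0 + 12.0 + 19.7 + 19.7 + 10.1 + 27.3 + 13.1 + 13.1) / 10 = 166.40 / 10 = 16.640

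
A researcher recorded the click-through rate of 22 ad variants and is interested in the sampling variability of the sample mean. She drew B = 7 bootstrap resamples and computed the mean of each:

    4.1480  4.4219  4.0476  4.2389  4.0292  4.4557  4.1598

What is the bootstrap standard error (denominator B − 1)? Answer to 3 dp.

SE* = 0.169

Bootstrap SE is the standard deviation of the 7 replicate means.
Mean of replicates: (4.1480 + 4.4219 + 4.0476 + 4.2389 + 4.0292 + 4.4557 + 4.1598) / 7 = 29.50110 / 7 = 4.21444
Sum of squared deviations: (−0.06644)² + (+0.20746)² + (−0.16684)² + (+0.02446)² + (−0.18524)² + (+0.24126)² + (−0.05464)² = 0.17139
Variance = 0.17139 / 6 = 0.02857
SE* = √0.02857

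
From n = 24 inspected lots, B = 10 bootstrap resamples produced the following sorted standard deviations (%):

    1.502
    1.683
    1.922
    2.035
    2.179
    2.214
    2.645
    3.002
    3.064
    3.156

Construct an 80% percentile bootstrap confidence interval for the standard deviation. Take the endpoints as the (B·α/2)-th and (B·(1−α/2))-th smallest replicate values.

(1.502, 3.064)

α = 0.20; lower rank = 10 × 0.100 = 1; upper rank = 10 × 0.900 = 9.
The 1st smallest replicate is 1.502; the 9th is 3.064.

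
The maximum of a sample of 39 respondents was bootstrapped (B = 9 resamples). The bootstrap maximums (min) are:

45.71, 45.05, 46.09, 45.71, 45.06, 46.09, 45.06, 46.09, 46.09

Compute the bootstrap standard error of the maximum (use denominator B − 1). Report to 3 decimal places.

SE* = 0.479

Bootstrap SE is the standard deviation of the 9 replicate maximums.
Mean of replicates: (45.71 + 45.05 + 46.09 + 45.71 + 45.06 + 46.09 + 45.06 + 46.09 + 46.09) / 9 = 410.9500 / 9 = 45.6611
Sum of squared deviations: (+0.0489)² + (−0.6111)² + (+0.4289)² + (+0.0489)² + (−0.6011)² + (+0.4289)² + (−0.6011)² + (+0.4289)² + (+0.4289)² = 1.8367
Variance = 1.8367 / 8 = 0.2296
SE* = √0.2296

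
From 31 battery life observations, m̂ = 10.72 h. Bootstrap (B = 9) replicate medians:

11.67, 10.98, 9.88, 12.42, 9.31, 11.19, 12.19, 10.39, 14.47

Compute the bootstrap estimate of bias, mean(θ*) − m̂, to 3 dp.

bias = +0.669

mean(θ*) = (11.67 + 10.98 + 9.88 + 12.42 + 9.31 + 11.19 + 12.19 + 10.39 + 14.47) / 9 = 11.3889
bias = 11.3889 − 10.72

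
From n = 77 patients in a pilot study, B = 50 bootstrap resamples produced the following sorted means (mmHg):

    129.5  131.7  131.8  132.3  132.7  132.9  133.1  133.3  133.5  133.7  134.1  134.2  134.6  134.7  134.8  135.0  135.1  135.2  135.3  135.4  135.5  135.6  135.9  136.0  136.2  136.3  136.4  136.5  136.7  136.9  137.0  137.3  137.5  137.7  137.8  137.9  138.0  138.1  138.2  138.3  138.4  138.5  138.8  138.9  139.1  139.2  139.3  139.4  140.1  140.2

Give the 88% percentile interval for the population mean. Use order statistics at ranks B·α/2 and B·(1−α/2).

α = 0.12; lower rank = 50 × 0.060 = 3; upper rank = 50 × 0.940 = 47.
The 3rd smallest replicate is 131.8; the 47th is 139.3.

(131.8, 139.3)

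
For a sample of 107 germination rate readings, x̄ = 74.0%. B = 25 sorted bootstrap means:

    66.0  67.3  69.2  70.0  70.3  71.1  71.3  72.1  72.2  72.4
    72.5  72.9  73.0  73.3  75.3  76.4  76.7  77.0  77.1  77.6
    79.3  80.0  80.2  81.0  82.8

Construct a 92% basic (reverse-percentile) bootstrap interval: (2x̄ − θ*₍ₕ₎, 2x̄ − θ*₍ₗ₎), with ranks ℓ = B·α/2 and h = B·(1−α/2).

Percentile endpoints at ranks 1 and 24: θ*₍1₎ = 66.0, θ*₍24₎ = 81.0.
Basic interval reflects these around x̄:
  lower = 2 × 74.0 − 81.0 = 67.0
  upper = 2 × 74.0 − 66.0 = 82.0

(67.0, 82.0)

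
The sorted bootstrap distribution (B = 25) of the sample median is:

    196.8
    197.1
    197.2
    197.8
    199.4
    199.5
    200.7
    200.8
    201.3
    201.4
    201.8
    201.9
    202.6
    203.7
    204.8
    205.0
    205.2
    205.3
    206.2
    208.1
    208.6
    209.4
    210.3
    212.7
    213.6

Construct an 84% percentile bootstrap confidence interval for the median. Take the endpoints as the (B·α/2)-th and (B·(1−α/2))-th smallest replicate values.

α = 0.16; lower rank = 25 × 0.080 = 2; upper rank = 25 × 0.920 = 23.
The 2nd smallest replicate is 197.1; the 23rd is 210.3.

(197.1, 210.3)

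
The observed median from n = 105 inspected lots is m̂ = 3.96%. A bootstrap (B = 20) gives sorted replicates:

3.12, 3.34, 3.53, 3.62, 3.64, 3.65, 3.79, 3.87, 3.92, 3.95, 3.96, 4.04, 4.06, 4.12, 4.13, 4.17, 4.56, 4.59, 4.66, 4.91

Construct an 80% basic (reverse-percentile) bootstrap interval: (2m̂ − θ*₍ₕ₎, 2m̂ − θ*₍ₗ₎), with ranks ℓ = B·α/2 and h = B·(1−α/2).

Percentile endpoints at ranks 2 and 18: θ*₍2₎ = 3.34, θ*₍18₎ = 4.59.
Basic interval reflects these around m̂:
  lower = 2 × 3.96 − 4.59 = 3.33
  upper = 2 × 3.96 − 3.34 = 4.58

(3.33, 4.58)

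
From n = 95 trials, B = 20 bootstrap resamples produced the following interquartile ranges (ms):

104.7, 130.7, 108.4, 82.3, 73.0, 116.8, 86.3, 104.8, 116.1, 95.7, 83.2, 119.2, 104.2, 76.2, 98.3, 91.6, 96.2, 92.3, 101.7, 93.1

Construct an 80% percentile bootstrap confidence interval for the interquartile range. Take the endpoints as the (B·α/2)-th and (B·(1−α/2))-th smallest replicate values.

Sorted replicates: 73.0, 76.2, 82.3, 83.2, 86.3, 91.6, 92.3, 93.1, 95.7, 96.2, 98.3, 101.7, 104.2, 104.7, 104.8, 108.4, 116.1, 116.8, 119.2, 130.7
α = 0.20; lower rank = 20 × 0.100 = 2; upper rank = 20 × 0.900 = 18.
The 2nd smallest replicate is 76.2; the 18th is 116.8.

(76.2, 116.8)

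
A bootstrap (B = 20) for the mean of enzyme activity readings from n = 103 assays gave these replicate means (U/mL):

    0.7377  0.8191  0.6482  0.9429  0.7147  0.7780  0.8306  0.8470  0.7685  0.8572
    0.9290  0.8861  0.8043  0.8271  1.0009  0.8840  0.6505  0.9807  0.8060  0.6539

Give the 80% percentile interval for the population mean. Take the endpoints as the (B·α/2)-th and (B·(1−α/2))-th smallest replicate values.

(0.6505, 0.9429)

Sorted replicates: 0.6482, 0.6505, 0.6539, 0.7147, 0.7377, 0.7685, 0.7780, 0.8043, 0.8060, 0.8191, 0.8271, 0.8306, 0.8470, 0.8572, 0.8840, 0.8861, 0.9290, 0.9429, 0.9807, 1.0009
α = 0.20; lower rank = 20 × 0.100 = 2; upper rank = 20 × 0.900 = 18.
The 2nd smallest replicate is 0.6505; the 18th is 0.9429.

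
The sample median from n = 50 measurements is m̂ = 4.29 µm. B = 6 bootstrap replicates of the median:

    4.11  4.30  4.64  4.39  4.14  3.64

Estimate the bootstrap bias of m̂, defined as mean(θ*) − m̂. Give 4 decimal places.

mean(θ*) = (4.11 + 4.30 + 4.64 + 4.39 + 4.14 + 3.64) / 6 = 4.20333
bias = 4.20333 − 4.29

bias = −0.0867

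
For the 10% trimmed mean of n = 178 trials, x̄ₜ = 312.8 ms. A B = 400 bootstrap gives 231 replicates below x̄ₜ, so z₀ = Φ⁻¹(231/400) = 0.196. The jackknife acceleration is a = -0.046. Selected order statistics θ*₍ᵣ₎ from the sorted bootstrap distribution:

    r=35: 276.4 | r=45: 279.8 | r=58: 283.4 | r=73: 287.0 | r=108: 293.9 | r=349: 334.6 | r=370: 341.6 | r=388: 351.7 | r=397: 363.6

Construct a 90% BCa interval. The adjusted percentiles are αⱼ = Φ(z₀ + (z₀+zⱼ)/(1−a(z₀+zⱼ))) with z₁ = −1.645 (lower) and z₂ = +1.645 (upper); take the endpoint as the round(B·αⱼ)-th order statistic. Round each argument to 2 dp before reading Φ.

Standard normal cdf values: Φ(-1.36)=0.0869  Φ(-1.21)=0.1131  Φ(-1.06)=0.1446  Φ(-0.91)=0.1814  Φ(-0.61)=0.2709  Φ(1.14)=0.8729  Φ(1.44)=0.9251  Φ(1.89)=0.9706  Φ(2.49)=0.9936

Lower: z₀ + z₁ = 0.196 + (-1.645) = -1.449; 1 − a(z₀+z₁) = 1 − (-0.046)(-1.449) = 0.9333; argument = 0.196 + (-1.449)/0.9333 = -1.3565 → -1.36.
α₁ = Φ(-1.36) = 0.0869; rank = round(400 × 0.0869) = 35; θ*₍35₎ = 276.4.
Upper: z₀ + z₂ = 1.841; 1 − a(z₀+z₂) = 1.0847; argument = 1.8933 → 1.89; α₂ = 0.9706; rank = 388; θ*₍388₎ = 351.7.

(276.4, 351.7)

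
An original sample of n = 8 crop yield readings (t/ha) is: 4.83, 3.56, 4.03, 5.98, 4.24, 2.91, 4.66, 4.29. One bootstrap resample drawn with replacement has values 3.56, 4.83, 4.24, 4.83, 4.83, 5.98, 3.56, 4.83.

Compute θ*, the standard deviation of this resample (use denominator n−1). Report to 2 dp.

Mean = 4.5825; sum of squared deviations = 4.4064
s² = 4.4064 / 7 = 0.6295
s = √0.6295 = 0.79

θ* = 0.79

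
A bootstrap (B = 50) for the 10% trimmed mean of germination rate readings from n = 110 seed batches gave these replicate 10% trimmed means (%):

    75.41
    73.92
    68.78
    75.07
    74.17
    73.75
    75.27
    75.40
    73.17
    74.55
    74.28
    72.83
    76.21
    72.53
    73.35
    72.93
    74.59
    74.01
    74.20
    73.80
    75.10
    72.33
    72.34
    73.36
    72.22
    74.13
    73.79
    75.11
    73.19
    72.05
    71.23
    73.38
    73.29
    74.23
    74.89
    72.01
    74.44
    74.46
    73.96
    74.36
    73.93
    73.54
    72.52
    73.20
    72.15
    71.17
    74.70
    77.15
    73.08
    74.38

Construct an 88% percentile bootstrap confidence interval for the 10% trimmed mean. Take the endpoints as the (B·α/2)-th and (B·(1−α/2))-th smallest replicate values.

Sorted replicates: 68.78, 71.17, 71.23, 72.01, 72.05, 72.15, 72.22, 72.33, 72.34, 72.52, 72.53, 72.83, 72.93, 73.08, 73.17, 73.19, 73.20, 73.29, 73.35, 73.36, 73.38, 73.54, 73.75, 73.79, 73.80, 73.92, 73.93, 73.96, 74.01, 74.13, 74.17, 74.20, 74.23, 74.28, 74.36, 74.38, 74.44, 74.46, 74.55, 74.59, 74.70, 74.89, 75.07, 75.10, 75.11, 75.27, 75.40, 75.41, 76.21, 77.15
α = 0.12; lower rank = 50 × 0.060 = 3; upper rank = 50 × 0.940 = 47.
The 3rd smallest replicate is 71.23; the 47th is 75.40.

(71.23, 75.40)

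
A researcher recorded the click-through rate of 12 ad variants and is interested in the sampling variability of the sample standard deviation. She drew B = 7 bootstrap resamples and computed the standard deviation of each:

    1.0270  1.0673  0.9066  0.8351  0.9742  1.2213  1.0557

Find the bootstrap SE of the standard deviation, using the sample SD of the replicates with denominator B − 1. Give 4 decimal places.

SE* = 0.1244

Bootstrap SE is the standard deviation of the 7 replicate standard deviations.
Mean of replicates: (1.0270 + 1.0673 + 0.9066 + 0.8351 + 0.9742 + 1.2213 + 1.0557) / 7 = 7.08720 / 7 = 1.01246
Sum of squared deviations: (+0.01454)² + (+0.05484)² + (−0.10586)² + (−0.17736)² + (−0.03826)² + (+0.20884)² + (+0.04324)² = 0.09283
Variance = 0.09283 / 6 = 0.01547
SE* = √0.01547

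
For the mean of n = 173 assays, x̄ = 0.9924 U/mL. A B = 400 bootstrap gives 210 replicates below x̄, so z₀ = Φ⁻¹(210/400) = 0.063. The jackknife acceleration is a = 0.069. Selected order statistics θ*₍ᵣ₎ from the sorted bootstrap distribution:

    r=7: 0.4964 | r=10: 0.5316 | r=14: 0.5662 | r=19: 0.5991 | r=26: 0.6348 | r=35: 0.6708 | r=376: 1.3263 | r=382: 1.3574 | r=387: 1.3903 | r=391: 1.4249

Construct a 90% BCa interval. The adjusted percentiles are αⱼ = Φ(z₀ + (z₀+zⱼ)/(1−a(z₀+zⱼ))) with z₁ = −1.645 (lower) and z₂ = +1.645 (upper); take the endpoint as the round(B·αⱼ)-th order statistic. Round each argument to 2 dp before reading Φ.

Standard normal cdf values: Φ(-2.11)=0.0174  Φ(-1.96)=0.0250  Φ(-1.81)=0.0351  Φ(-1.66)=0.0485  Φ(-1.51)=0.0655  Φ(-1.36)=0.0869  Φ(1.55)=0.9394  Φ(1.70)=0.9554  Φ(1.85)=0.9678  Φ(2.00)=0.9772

(0.6708, 1.4249)

Lower: z₀ + z₁ = 0.063 + (-1.645) = -1.582; 1 − a(z₀+z₁) = 1 − (0.069)(-1.582) = 1.1092; argument = 0.063 + (-1.582)/1.1092 = -1.3633 → -1.36.
α₁ = Φ(-1.36) = 0.0869; rank = round(400 × 0.0869) = 35; θ*₍35₎ = 0.6708.
Upper: z₀ + z₂ = 1.708; 1 − a(z₀+z₂) = 0.8821; argument = 1.9992 → 2.00; α₂ = 0.9772; rank = 391; θ*₍391₎ = 1.4249.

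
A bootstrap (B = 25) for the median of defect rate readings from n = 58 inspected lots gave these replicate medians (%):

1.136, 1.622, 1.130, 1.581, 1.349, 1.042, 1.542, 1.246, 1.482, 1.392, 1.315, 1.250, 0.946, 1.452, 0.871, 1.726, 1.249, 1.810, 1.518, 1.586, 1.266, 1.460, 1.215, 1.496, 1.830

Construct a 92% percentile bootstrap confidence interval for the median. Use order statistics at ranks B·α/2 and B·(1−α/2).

Sorted replicates: 0.871, 0.946, 1.042, 1.130, 1.136, 1.215, 1.246, 1.249, 1.250, 1.266, 1.315, 1.349, 1.392, 1.452, 1.460, 1.482, 1.496, 1.518, 1.542, 1.581, 1.586, 1.622, 1.726, 1.810, 1.830
α = 0.08; lower rank = 25 × 0.040 = 1; upper rank = 25 × 0.960 = 24.
The 1st smallest replicate is 0.871; the 24th is 1.810.

(0.871, 1.810)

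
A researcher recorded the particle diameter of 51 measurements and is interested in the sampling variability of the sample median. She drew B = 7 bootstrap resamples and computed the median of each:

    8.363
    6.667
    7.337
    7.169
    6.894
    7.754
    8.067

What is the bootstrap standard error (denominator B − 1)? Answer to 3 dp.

Bootstrap SE is the standard deviation of the 7 replicate medians.
Mean of replicates: (8.363 + 6.667 + 7.337 + 7.169 + 6.894 + 7.754 + 8.067) / 7 = 52.2510 / 7 = 7.4644
Sum of squared deviations: (+0.8986)² + (−0.7974)² + (−0.1274)² + (−0.2954)² + (−0.5704)² + (+0.2896)² + (+0.6026)² = 2.3192
Variance = 2.3192 / 6 = 0.3865
SE* = √0.3865

SE* = 0.622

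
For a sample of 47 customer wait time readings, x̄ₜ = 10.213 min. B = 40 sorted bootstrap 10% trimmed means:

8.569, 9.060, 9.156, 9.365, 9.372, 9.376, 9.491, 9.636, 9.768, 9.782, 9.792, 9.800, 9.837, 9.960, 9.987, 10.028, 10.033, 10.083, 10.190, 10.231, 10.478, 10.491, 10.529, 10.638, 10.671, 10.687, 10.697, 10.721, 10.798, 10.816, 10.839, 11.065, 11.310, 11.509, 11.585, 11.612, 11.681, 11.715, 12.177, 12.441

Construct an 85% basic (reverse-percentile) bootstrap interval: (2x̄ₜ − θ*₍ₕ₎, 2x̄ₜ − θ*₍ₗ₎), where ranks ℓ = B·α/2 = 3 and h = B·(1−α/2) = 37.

Percentile endpoints at ranks 3 and 37: θ*₍3₎ = 9.156, θ*₍37₎ = 11.681.
Basic interval reflects these around x̄ₜ:
  lower = 2 × 10.213 − 11.681 = 8.745
  upper = 2 × 10.213 − 9.156 = 11.270

(8.745, 11.270)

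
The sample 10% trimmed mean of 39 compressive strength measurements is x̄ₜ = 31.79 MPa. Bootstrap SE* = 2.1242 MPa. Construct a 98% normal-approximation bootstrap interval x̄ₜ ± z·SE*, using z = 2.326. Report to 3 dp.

Margin = 2.326 × 2.1242 = 4.9409
Interval: 31.79 ± 4.9409

(26.849, 36.731)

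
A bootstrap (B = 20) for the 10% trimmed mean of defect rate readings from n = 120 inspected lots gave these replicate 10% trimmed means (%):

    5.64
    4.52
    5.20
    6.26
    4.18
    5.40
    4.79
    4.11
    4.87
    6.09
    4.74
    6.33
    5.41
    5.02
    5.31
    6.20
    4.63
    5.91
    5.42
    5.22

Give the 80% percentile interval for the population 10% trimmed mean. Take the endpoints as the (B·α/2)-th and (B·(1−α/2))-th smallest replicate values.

(4.18, 6.20)

Sorted replicates: 4.11, 4.18, 4.52, 4.63, 4.74, 4.79, 4.87, 5.02, 5.20, 5.22, 5.31, 5.40, 5.41, 5.42, 5.64, 5.91, 6.09, 6.20, 6.26, 6.33
α = 0.20; lower rank = 20 × 0.100 = 2; upper rank = 20 × 0.900 = 18.
The 2nd smallest replicate is 4.18; the 18th is 6.20.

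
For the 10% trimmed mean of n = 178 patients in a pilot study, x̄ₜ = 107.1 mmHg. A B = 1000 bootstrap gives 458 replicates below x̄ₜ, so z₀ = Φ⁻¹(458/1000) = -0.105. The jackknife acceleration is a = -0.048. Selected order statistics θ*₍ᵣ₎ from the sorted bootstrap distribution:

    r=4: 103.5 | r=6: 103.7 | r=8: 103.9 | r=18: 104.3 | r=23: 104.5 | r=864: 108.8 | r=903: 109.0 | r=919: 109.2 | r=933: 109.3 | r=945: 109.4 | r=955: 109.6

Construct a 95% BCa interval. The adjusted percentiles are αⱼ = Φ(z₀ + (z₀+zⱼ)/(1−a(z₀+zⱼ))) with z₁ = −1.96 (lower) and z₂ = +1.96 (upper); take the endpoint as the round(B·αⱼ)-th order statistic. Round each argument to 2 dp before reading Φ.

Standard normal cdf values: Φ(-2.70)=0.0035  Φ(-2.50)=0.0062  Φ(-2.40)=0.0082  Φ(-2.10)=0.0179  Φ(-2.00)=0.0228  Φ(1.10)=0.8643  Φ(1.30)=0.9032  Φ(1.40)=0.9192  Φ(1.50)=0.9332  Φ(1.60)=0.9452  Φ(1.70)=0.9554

Lower: z₀ + z₁ = -0.105 + (-1.960) = -2.065; 1 − a(z₀+z₁) = 1 − (-0.048)(-2.065) = 0.9009; argument = -0.105 + (-2.065)/0.9009 = -2.3972 → -2.40.
α₁ = Φ(-2.40) = 0.0082; rank = round(1000 × 0.0082) = 8; θ*₍8₎ = 103.9.
Upper: z₀ + z₂ = 1.855; 1 − a(z₀+z₂) = 1.0890; argument = 1.5983 → 1.60; α₂ = 0.9452; rank = 945; θ*₍945₎ = 109.4.

(103.9, 109.4)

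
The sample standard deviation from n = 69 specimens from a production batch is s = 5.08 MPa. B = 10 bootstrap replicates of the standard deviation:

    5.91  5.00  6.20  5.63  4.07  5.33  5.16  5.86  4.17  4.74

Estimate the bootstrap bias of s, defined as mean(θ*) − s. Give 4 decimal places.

bias = +0.1270

mean(θ*) = (5.91 + 5.00 + 6.20 + 5.63 + 4.07 + 5.33 + 5.16 + 5.86 + 4.17 + 4.74) / 10 = 5.20700
bias = 5.20700 − 5.08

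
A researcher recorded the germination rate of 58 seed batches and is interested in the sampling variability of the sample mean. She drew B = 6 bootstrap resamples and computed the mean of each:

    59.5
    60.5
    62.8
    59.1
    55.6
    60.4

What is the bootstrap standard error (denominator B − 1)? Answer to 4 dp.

Bootstrap SE is the standard deviation of the 6 replicate means.
Mean of replicates: (59.5 + 60.5 + 62.8 + 59.1 + 55.6 + 60.4) / 6 = 357.90000 / 6 = 59.65000
Sum of squared deviations: (−0.15000)² + (+0.85000)² + (+3.15000)² + (−0.55000)² + (−4.05000)² + (+0.75000)² = 27.93500
Variance = 27.93500 / 5 = 5.58700
SE* = √5.58700

SE* = 2.3637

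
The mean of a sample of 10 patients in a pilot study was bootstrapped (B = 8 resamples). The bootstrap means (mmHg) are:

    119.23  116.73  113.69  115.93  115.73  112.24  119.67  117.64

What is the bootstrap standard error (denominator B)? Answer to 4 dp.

SE* = 2.3889

Bootstrap SE is the standard deviation of the 8 replicate means.
Mean of replicates: (119.23 + 116.73 + 113.69 + 115.93 + 115.73 + 112.24 + 119.67 + 117.64) / 8 = 930.86000 / 8 = 116.35750
Sum of squared deviations: (+2.87250)² + (+0.37250)² + (−2.66750)² + (−0.42750)² + (−0.62750)² + (−4.11750)² + (+3.31250)² + (+1.28250)² = 45.65335
Variance = 45.65335 / 8 = 5.70667
SE* = √5.70667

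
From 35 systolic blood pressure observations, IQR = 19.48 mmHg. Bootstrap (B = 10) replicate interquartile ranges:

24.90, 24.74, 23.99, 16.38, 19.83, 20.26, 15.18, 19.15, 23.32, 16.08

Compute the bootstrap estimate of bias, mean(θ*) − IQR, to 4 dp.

mean(θ*) = (24.90 + 24.74 + 23.99 + 16.38 + 19.83 + 20.26 + 15.18 + 19.15 + 23.32 + 16.08) / 10 = 20.38300
bias = 20.38300 − 19.48

bias = +0.9030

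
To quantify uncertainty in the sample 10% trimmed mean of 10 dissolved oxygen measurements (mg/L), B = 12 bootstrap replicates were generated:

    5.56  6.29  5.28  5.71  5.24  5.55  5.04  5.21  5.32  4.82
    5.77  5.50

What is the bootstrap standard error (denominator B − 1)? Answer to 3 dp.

Bootstrap SE is the standard deviation of the 12 replicate 10% trimmed means.
Mean of replicates: (5.56 + 6.29 + 5.28 + 5.71 + 5.24 + 5.55 + 5.04 + 5.21 + 5.32 + 4.82 + 5.77 + 5.50) / 12 = 65.2900 / 12 = 5.4408
Sum of squared deviations: (+0.1192)² + (+0.8492)² + (−0.1608)² + (+0.2692)² + (−0.2008)² + (+0.1092)² + (−0.4008)² + (−0.2308)² + (−0.1208)² + (−0.6208)² + (+0.3292)² + (+0.0592)² = 1.6117
Variance = 1.6117 / 11 = 0.1465
SE* = √0.1465

SE* = 0.383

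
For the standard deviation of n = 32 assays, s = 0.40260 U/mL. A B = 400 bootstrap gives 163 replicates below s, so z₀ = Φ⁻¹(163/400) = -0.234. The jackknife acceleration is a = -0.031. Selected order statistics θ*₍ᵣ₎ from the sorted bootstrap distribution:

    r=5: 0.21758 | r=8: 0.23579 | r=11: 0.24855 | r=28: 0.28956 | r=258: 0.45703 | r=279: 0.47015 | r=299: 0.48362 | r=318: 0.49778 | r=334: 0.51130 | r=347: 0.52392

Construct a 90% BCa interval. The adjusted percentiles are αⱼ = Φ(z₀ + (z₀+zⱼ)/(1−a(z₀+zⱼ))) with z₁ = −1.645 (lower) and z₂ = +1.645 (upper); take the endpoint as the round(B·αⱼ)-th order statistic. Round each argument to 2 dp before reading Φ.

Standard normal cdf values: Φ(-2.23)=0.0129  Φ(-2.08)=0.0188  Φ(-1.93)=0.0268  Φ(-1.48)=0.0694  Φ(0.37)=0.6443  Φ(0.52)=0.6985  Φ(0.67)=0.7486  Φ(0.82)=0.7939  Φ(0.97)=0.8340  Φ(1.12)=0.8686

Lower: z₀ + z₁ = -0.234 + (-1.645) = -1.879; 1 − a(z₀+z₁) = 1 − (-0.031)(-1.879) = 0.9418; argument = -0.234 + (-1.879)/0.9418 = -2.2292 → -2.23.
α₁ = Φ(-2.23) = 0.0129; rank = round(400 × 0.0129) = 5; θ*₍5₎ = 0.21758.
Upper: z₀ + z₂ = 1.411; 1 − a(z₀+z₂) = 1.0437; argument = 1.1179 → 1.12; α₂ = 0.8686; rank = 347; θ*₍347₎ = 0.52392.

(0.21758, 0.52392)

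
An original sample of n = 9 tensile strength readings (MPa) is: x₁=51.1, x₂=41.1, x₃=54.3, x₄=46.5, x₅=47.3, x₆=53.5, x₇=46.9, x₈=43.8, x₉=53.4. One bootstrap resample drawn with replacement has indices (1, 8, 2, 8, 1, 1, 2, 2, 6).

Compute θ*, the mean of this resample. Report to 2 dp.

Resample values: 51.1, 43.8, 41.1, 43.8, 51.1, 51.1, 41.1, 41.1, 53.5.
Mean = (51.1 + 43.8 + 41.1 + 43.8 + 51.1 + 51.1 + 41.1 + 41.1 + 53.5) / 9 = 417.70 / 9 = 46.41

θ* = 46.41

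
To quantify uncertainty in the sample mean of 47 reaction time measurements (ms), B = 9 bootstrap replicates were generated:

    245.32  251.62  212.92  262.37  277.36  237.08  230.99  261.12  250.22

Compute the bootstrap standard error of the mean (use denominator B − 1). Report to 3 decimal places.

Bootstrap SE is the standard deviation of the 9 replicate means.
Mean of replicates: (245.32 + 251.62 + 212.92 + 262.37 + 277.36 + 237.08 + 230.99 + 261.12 + 250.22) / 9 = 2229.0000 / 9 = 247.6667
Sum of squared deviations: (−2.3467)² + (+3.9533)² + (−34.7467)² + (+14.7033)² + (+29.6933)² + (−10.5867)² + (−16.6767)² + (+13.4533)² + (+2.5533)² = 2904.0490
Variance = 2904.0490 / 8 = 363.0061
SE* = √363.0061

SE* = 19.053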